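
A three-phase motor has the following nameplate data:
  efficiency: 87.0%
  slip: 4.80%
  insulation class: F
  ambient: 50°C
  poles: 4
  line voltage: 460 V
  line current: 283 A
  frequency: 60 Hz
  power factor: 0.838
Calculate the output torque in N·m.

916 N·m

P_in = √3·V·I·cosφ = 1.732 × 460 × 283 × 0.838 = 188945 W
P_out = η·P_in = 0.87 × 188945 = 164382 W
n_s = 120×60/4 = 1800 rpm; n = 1800×(1−0.048) = 1714 rpm
ω = 2π×1714/60 = 179.5 rad/s
τ = P_out/ω = 164382/179.5 = 916 N·m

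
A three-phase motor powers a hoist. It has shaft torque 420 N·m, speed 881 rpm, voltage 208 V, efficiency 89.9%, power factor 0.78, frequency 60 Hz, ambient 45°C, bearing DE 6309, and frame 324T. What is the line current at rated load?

ω = 2π×881/60 = 92.26 rad/s; P_out = τω = 420 × 92.26 = 38749 W
P_in = P_out / η = 38749 / 0.899 = 43102 W
I_L = P_in / (√3·V_L·cosφ) = 43102 / (1.732 × 208 × 0.78) = 153 A

153 A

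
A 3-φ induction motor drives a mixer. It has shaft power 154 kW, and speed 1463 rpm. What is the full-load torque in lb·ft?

741 lb·ft

ω = 2π × 1463/60 = 153.2 rad/s
τ = P/ω = 154000/153.2 = 1005 N·m
In lb·ft: 1005/1.356 = 741 lb·ft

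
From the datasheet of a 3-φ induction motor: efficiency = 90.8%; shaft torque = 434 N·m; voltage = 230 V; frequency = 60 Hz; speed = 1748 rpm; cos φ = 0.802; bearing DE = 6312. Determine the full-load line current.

274 A

ω = 2π×1748/60 = 183.1 rad/s; P_out = τω = 434 × 183.1 = 79465 W
P_in = P_out / η = 79465 / 0.908 = 87517 W
I_L = P_in / (√3·V_L·cosφ) = 87517 / (1.732 × 230 × 0.802) = 274 A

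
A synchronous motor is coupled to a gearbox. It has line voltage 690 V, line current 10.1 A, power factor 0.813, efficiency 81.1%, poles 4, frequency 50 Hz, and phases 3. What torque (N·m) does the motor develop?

50.7 N·m

P_in = √3·V·I·cosφ = 1.732 × 690 × 10.1 × 0.813 = 9813 W
P_out = η·P_in = 0.811 × 9813 = 7958 W
n = n_s = 120×50/4 = 1500 rpm (synchronous)
ω = 2π×1500/60 = 157.1 rad/s
τ = P_out/ω = 7958/157.1 = 50.7 N·m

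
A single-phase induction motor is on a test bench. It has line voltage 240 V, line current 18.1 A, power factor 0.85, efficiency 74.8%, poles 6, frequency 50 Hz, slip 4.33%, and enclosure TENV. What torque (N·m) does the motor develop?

P_in = V·I·cosφ = 240 × 18.1 × 0.85 = 3692 W
P_out = η·P_in = 0.748 × 3692 = 2762 W
n_s = 120×50/6 = 1000 rpm; n = 1000×(1−0.0433) = 957 rpm
ω = 2π×957/60 = 100.2 rad/s
τ = P_out/ω = 2762/100.2 = 27.6 N·m

27.6 N·m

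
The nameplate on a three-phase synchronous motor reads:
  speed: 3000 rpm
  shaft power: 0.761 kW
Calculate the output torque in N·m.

ω = 2π × 3000/60 = 314.2 rad/s
τ = P/ω = 761/314.2 = 2.42 N·m

2.42 N·m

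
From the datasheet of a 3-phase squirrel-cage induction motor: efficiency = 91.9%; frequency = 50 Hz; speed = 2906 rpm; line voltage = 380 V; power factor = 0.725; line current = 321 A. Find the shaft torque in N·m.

P_in = √3·V·I·cosφ = 1.732 × 380 × 321 × 0.725 = 153170 W
P_out = η·P_in = 0.919 × 153170 = 140763 W
n = 2906 rpm
ω = 2π×2906/60 = 304.3 rad/s
τ = P_out/ω = 140763/304.3 = 463 N·m

463 N·m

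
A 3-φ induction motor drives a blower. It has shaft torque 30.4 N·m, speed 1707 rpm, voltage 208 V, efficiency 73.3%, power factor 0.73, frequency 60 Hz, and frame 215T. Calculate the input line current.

28.2 A

ω = 2π×1707/60 = 178.8 rad/s; P_out = τω = 30.4 × 178.8 = 5436 W
P_in = P_out / η = 5436 / 0.733 = 7416 W
I_L = P_in / (√3·V_L·cosφ) = 7416 / (1.732 × 208 × 0.73) = 28.2 A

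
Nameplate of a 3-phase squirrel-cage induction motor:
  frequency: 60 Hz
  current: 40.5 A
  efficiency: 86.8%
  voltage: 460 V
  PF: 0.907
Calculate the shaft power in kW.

25.4 kW

P_in = √3·V·I·cosφ = 1.732 × 460 × 40.5 × 0.907 = 29266 W
P_out = η·P_in = 0.868 × 29266 = 25403 W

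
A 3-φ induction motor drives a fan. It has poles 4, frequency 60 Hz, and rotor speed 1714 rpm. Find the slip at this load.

4.78 %

n_s = 120f/p = 120×60/4 = 1800 rpm
s = (n_s − n)/n_s = (1800 − 1714)/1800 = 0.0478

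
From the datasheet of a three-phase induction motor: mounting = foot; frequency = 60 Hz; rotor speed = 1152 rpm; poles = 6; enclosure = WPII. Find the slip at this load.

n_s = 120f/p = 120×60/6 = 1200 rpm
s = (n_s − n)/n_s = (1200 − 1152)/1200 = 0.0400

4.00 %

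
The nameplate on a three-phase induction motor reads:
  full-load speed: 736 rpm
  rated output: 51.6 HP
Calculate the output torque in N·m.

P_out = 51.6 × 746 = 38494 W
ω = 2π × 736/60 = 77.07 rad/s
τ = P_out/ω = 38494/77.07 = 499 N·m

499 N·m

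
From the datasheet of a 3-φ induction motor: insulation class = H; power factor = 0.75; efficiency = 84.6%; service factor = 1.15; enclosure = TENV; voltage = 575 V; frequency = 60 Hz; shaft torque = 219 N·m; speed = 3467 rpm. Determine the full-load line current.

ω = 2π×3467/60 = 363.1 rad/s; P_out = τω = 219 × 363.1 = 79519 W
P_in = P_out / η = 79519 / 0.846 = 93994 W
I_L = P_in / (√3·V_L·cosφ) = 93994 / (1.732 × 575 × 0.75) = 126 A

126 A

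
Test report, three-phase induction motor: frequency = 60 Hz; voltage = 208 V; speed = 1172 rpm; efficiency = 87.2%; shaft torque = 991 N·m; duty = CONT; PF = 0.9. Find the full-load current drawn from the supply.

ω = 2π×1172/60 = 122.7 rad/s; P_out = τω = 991 × 122.7 = 121596 W
P_in = P_out / η = 121596 / 0.872 = 139445 W
I_L = P_in / (√3·V_L·cosφ) = 139445 / (1.732 × 208 × 0.9) = 430 A

430 A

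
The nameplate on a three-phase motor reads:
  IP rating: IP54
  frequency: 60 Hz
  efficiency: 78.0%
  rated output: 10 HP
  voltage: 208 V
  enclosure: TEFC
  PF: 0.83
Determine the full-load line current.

32 A

P_out = 10 × 746 = 7460 W
P_in = P_out / η = 7460 / 0.780 = 9564 W
I_L = P_in / (√3·V_L·cosφ) = 9564 / (1.732 × 208 × 0.83) = 32 A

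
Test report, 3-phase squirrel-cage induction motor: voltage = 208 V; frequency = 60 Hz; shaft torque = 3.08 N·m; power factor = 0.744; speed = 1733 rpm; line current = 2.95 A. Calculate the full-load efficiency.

ω = 2π × 1733/60 = 181.5 rad/s; P_out = τω = 3.08 × 181.5 = 559 W
P_in = √3·V_L·I_L·cosφ = 1.732 × 208 × 2.95 × 0.744 = 791 W
η = P_out / P_in = 559 / 791 = 0.707 = 70.7%

70.7 %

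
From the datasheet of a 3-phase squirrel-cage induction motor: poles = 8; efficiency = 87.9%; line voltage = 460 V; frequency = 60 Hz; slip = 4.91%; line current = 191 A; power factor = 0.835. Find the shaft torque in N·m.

1250 N·m

P_in = √3·V·I·cosφ = 1.732 × 460 × 191 × 0.835 = 127065 W
P_out = η·P_in = 0.879 × 127065 = 111690 W
n_s = 120×60/8 = 900 rpm; n = 900×(1−0.0491) = 856 rpm
ω = 2π×856/60 = 89.64 rad/s
τ = P_out/ω = 111690/89.64 = 1250 N·m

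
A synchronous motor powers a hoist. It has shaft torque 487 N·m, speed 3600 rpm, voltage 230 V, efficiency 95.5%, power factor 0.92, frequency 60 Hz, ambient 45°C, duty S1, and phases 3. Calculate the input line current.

525 A

ω = 2π×3600/60 = 377 rad/s; P_out = τω = 487 × 377 = 183599 W
P_in = P_out / η = 183599 / 0.955 = 192250 W
I_L = P_in / (√3·V_L·cosφ) = 192250 / (1.732 × 230 × 0.92) = 525 A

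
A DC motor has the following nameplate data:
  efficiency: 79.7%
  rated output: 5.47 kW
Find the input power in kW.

P_out = 5470 W
P_in = P_out/η = 5470/0.797 = 6863 W = 6.86 kW

6.86 kW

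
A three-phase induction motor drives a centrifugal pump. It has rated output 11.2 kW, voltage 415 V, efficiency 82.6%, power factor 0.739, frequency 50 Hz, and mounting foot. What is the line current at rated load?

25.5 A

P_out = 11.2 kW = 11200 W
P_in = P_out / η = 11200 / 0.826 = 13559 W
I_L = P_in / (√3·V_L·cosφ) = 13559 / (1.732 × 415 × 0.739) = 25.5 A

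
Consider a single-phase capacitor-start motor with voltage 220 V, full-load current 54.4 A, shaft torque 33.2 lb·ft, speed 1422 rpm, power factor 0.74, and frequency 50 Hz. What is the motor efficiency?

75.7 %

τ = 33.2 lb·ft × 1.356 = 45.02 N·m
ω = 2π × 1422/60 = 148.9 rad/s; P_out = τω = 45.02 × 148.9 = 6703 W
P_in = V·I·cosφ = 220 × 54.4 × 0.74 = 8856 W
η = P_out / P_in = 6703 / 8856 = 0.757 = 75.7%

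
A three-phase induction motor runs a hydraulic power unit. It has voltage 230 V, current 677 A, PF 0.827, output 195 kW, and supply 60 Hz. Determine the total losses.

28000 W

P_in = √3·V·I·cosφ = 1.732×230×677×0.827 = 223033 W
P_out = 195000 W
Losses = P_in − P_out = 223033 − 195000 = 28033 W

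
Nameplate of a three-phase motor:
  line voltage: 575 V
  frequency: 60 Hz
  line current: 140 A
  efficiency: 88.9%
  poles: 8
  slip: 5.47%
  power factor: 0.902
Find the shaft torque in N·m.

P_in = √3·V·I·cosφ = 1.732 × 575 × 140 × 0.902 = 125762 W
P_out = η·P_in = 0.889 × 125762 = 111802 W
n_s = 120×60/8 = 900 rpm; n = 900×(1−0.0547) = 851 rpm
ω = 2π×851/60 = 89.12 rad/s
τ = P_out/ω = 111802/89.12 = 1250 N·m

1250 N·m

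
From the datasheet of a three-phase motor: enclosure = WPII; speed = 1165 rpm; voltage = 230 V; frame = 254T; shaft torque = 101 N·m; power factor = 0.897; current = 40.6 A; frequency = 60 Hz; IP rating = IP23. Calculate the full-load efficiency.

84.9 %

ω = 2π × 1165/60 = 122 rad/s; P_out = τω = 101 × 122 = 12322 W
P_in = √3·V_L·I_L·cosφ = 1.732 × 230 × 40.6 × 0.897 = 14508 W
η = P_out / P_in = 12322 / 14508 = 0.849 = 84.9%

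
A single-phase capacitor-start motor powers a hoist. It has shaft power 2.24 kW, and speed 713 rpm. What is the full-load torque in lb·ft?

22.1 lb·ft

ω = 2π × 713/60 = 74.67 rad/s
τ = P/ω = 2240/74.67 = 30 N·m
In lb·ft: 30/1.356 = 22.1 lb·ft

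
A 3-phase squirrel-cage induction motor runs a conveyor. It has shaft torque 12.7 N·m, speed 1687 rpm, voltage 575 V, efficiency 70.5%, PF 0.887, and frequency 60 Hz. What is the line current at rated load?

3.6 A

ω = 2π×1687/60 = 176.7 rad/s; P_out = τω = 12.7 × 176.7 = 2244 W
P_in = P_out / η = 2244 / 0.705 = 3183 W
I_L = P_in / (√3·V_L·cosφ) = 3183 / (1.732 × 575 × 0.887) = 3.6 A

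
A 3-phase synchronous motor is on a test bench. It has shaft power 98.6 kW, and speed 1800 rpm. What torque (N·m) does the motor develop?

ω = 2π × 1800/60 = 188.5 rad/s
τ = P/ω = 98600/188.5 = 523 N·m

523 N·m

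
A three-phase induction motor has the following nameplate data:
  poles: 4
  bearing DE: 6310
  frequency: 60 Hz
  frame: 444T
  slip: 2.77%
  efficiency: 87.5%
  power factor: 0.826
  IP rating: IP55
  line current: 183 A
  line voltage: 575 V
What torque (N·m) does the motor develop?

719 N·m

P_in = √3·V·I·cosφ = 1.732 × 575 × 183 × 0.826 = 150538 W
P_out = η·P_in = 0.875 × 150538 = 131721 W
n_s = 120×60/4 = 1800 rpm; n = 1800×(1−0.0277) = 1750 rpm
ω = 2π×1750/60 = 183.3 rad/s
τ = P_out/ω = 131721/183.3 = 719 N·m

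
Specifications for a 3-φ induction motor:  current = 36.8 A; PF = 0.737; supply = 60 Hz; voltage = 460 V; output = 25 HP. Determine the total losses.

2960 W

P_in = √3·V·I·cosφ = 1.732×460×36.8×0.737 = 21608 W
P_out = 25×746 = 18650 W
Losses = P_in − P_out = 21608 − 18650 = 2958 W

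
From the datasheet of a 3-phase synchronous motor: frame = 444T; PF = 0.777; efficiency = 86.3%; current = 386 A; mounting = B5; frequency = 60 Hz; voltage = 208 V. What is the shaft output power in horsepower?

125 HP

P_in = √3·V·I·cosφ = 1.732 × 208 × 386 × 0.777 = 108049 W
P_out = η·P_in = 0.863 × 108049 = 93246 W
= 93246/746 = 125 HP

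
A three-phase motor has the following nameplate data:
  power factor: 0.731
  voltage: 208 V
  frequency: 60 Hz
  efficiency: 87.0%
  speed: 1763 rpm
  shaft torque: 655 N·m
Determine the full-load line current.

528 A

ω = 2π×1763/60 = 184.6 rad/s; P_out = τω = 655 × 184.6 = 120913 W
P_in = P_out / η = 120913 / 0.870 = 138980 W
I_L = P_in / (√3·V_L·cosφ) = 138980 / (1.732 × 208 × 0.731) = 528 A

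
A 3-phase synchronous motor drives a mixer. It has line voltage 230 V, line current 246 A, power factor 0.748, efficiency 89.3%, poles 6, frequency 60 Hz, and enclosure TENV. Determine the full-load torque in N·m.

P_in = √3·V·I·cosφ = 1.732 × 230 × 246 × 0.748 = 73301 W
P_out = η·P_in = 0.893 × 73301 = 65458 W
n = n_s = 120×60/6 = 1200 rpm (synchronous)
ω = 2π×1200/60 = 125.7 rad/s
τ = P_out/ω = 65458/125.7 = 521 N·m

521 N·m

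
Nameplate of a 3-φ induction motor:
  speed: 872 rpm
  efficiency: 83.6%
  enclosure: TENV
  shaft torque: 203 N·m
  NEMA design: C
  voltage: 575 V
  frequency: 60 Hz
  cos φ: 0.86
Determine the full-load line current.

ω = 2π×872/60 = 91.32 rad/s; P_out = τω = 203 × 91.32 = 18538 W
P_in = P_out / η = 18538 / 0.836 = 22175 W
I_L = P_in / (√3·V_L·cosφ) = 22175 / (1.732 × 575 × 0.86) = 25.9 A

25.9 A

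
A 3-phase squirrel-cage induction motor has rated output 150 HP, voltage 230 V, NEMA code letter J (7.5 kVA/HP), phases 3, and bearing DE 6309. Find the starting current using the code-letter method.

2820 A

S_LR = 7.5 × 150 = 1125 kVA
I_LR = S_LR/(√3·V_L) = 1125000/(1.732×230) = 2820 A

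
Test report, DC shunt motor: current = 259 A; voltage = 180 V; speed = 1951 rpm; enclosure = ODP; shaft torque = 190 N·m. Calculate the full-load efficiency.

ω = 2π × 1951/60 = 204.3 rad/s; P_out = τω = 190 × 204.3 = 38817 W
P_in = V·I = 180 × 259 = 46620 W
η = P_out / P_in = 38817 / 46620 = 0.833 = 83.3%

83.3 %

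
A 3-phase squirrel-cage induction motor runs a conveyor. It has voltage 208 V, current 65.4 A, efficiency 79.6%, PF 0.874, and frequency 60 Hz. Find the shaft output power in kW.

16.4 kW

P_in = √3·V·I·cosφ = 1.732 × 208 × 65.4 × 0.874 = 20592 W
P_out = η·P_in = 0.796 × 20592 = 16391 W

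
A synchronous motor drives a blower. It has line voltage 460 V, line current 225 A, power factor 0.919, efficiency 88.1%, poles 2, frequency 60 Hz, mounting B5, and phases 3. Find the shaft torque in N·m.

385 N·m

P_in = √3·V·I·cosφ = 1.732 × 460 × 225 × 0.919 = 164742 W
P_out = η·P_in = 0.881 × 164742 = 145138 W
n = n_s = 120×60/2 = 3600 rpm (synchronous)
ω = 2π×3600/60 = 377 rad/s
τ = P_out/ω = 145138/377 = 385 N·m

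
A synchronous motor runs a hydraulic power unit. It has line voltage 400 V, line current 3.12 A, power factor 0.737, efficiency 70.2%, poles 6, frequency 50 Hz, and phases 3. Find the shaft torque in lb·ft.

7.88 lb·ft

P_in = √3·V·I·cosφ = 1.732 × 400 × 3.12 × 0.737 = 1593 W
P_out = η·P_in = 0.702 × 1593 = 1118 W
n = n_s = 120×50/6 = 1000 rpm (synchronous)
ω = 2π×1000/60 = 104.7 rad/s
τ = P_out/ω = 1118/104.7 = 10.68 N·m
In lb·ft: 10.68/1.356 = 7.88 lb·ft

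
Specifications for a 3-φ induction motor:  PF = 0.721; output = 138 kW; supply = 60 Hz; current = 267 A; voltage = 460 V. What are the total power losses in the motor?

15400 W

P_in = √3·V·I·cosφ = 1.732×460×267×0.721 = 153374 W
P_out = 138000 W
Losses = P_in − P_out = 153374 − 138000 = 15374 W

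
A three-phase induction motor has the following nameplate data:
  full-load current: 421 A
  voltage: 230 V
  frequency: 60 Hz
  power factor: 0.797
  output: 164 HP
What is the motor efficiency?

91.5 %

P_out = 164 × 746 = 122344 W
P_in = √3·V_L·I_L·cosφ = 1.732 × 230 × 421 × 0.797 = 133665 W
η = P_out / P_in = 122344 / 133665 = 0.915 = 91.5%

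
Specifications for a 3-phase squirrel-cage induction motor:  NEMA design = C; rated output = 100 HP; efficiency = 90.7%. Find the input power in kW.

82.2 kW

P_out = 100 × 746 = 74600 W
P_in = P_out/η = 74600/0.907 = 82249 W = 82.2 kW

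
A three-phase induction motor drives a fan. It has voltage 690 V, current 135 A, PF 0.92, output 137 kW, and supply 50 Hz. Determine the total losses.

P_in = √3·V·I·cosφ = 1.732×690×135×0.92 = 148429 W
P_out = 137000 W
Losses = P_in − P_out = 148429 − 137000 = 11429 W

11400 W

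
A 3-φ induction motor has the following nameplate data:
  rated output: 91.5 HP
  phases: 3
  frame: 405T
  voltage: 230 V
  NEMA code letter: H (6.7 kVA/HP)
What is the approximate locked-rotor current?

1540 A

S_LR = 6.7 × 91.5 = 613.05 kVA
I_LR = S_LR/(√3·V_L) = 613050/(1.732×230) = 1540 A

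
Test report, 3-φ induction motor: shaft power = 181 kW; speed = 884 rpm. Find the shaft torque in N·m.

ω = 2π × 884/60 = 92.57 rad/s
τ = P/ω = 181000/92.57 = 1960 N·m

1960 N·m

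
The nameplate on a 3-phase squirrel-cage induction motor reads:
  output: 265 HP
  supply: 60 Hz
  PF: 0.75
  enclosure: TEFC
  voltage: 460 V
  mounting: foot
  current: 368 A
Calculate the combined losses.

P_in = √3·V·I·cosφ = 1.732×460×368×0.75 = 219895 W
P_out = 265×746 = 197690 W
Losses = P_in − P_out = 219895 − 197690 = 22205 W

22200 W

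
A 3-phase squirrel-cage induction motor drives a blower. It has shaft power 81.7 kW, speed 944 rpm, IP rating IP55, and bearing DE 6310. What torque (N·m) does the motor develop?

826 N·m

ω = 2π × 944/60 = 98.86 rad/s
τ = P/ω = 81700/98.86 = 826 N·m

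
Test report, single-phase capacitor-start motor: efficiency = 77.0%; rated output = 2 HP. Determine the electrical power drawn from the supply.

P_out = 2 × 746 = 1492 W
P_in = P_out/η = 1492/0.77 = 1938 W = 1.94 kW

1.94 kW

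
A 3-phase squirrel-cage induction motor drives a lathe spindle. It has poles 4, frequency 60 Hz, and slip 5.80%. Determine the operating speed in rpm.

n_s = 120f/p = 120×60/4 = 1800 rpm
n = n_s(1 − s) = 1800 × (1 − 0.058) = 1696 rpm

1696 rpm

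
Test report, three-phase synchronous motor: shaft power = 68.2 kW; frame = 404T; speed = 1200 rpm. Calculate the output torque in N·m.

ω = 2π × 1200/60 = 125.7 rad/s
τ = P/ω = 68200/125.7 = 543 N·m

543 N·m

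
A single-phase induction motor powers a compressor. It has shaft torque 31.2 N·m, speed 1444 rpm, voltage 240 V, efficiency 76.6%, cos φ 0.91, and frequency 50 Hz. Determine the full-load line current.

ω = 2π×1444/60 = 151.2 rad/s; P_out = τω = 31.2 × 151.2 = 4717 W
P_in = P_out / η = 4717 / 0.766 = 6158 W
I = P_in / (V·cosφ) = 6158 / (240 × 0.91) = 28.2 A

28.2 A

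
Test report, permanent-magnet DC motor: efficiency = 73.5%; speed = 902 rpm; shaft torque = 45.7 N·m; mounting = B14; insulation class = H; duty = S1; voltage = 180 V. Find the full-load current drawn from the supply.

ω = 2π×902/60 = 94.46 rad/s; P_out = τω = 45.7 × 94.46 = 4317 W
P_in = P_out / η = 4317 / 0.735 = 5873 W
I = P_in / V = 5873 / 180 = 32.6 A

32.6 A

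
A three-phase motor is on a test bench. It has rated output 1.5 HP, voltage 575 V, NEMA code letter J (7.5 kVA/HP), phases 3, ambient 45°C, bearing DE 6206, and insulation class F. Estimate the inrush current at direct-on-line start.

S_LR = 7.5 × 1.5 = 11.25 kVA
I_LR = S_LR/(√3·V_L) = 11250/(1.732×575) = 11.3 A

11.3 A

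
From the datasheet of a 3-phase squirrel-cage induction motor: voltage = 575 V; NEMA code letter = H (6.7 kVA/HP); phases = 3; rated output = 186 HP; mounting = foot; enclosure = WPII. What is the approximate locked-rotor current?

S_LR = 6.7 × 186 = 1246.2 kVA
I_LR = S_LR/(√3·V_L) = 1246200/(1.732×575) = 1250 A

1250 A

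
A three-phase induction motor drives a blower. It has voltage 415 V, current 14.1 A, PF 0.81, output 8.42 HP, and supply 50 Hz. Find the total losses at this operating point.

1930 W

P_in = √3·V·I·cosφ = 1.732×415×14.1×0.81 = 8209 W
P_out = 8.42×746 = 6281 W
Losses = P_in − P_out = 8209 − 6281 = 1928 W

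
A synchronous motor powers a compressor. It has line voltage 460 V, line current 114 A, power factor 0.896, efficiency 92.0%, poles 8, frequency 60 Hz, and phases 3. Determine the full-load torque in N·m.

P_in = √3·V·I·cosφ = 1.732 × 460 × 114 × 0.896 = 81380 W
P_out = η·P_in = 0.92 × 81380 = 74870 W
n = n_s = 120×60/8 = 900 rpm (synchronous)
ω = 2π×900/60 = 94.25 rad/s
τ = P_out/ω = 74870/94.25 = 794 N·m

794 N·m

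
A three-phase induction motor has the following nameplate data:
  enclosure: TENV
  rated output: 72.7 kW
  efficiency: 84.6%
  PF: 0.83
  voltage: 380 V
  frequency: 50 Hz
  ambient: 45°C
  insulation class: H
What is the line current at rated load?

P_out = 72.7 kW = 72700 W
P_in = P_out / η = 72700 / 0.846 = 85934 W
I_L = P_in / (√3·V_L·cosφ) = 85934 / (1.732 × 380 × 0.83) = 157 A

157 A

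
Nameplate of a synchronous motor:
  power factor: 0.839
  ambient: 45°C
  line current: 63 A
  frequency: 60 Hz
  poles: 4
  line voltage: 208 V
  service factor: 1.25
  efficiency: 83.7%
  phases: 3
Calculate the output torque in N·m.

P_in = √3·V·I·cosφ = 1.732 × 208 × 63 × 0.839 = 19042 W
P_out = η·P_in = 0.837 × 19042 = 15938 W
n = n_s = 120×60/4 = 1800 rpm (synchronous)
ω = 2π×1800/60 = 188.5 rad/s
τ = P_out/ω = 15938/188.5 = 84.6 N·m

84.6 N·m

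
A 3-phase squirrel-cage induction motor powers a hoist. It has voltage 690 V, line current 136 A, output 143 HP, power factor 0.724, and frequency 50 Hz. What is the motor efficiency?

90.7 %

P_out = 143 × 746 = 106678 W
P_in = √3·V_L·I_L·cosφ = 1.732 × 690 × 136 × 0.724 = 117672 W
η = P_out / P_in = 106678 / 117672 = 0.907 = 90.7%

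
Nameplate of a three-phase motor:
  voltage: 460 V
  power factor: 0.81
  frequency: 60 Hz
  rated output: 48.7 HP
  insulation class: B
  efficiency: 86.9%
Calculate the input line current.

P_out = 48.7 × 746 = 36330 W
P_in = P_out / η = 36330 / 0.869 = 41807 W
I_L = P_in / (√3·V_L·cosφ) = 41807 / (1.732 × 460 × 0.81) = 64.8 A

64.8 A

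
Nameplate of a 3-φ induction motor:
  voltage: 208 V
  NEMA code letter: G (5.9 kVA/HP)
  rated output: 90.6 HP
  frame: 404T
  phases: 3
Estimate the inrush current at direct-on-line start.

S_LR = 5.9 × 90.6 = 534.54 kVA
I_LR = S_LR/(√3·V_L) = 534540/(1.732×208) = 1480 A

1480 A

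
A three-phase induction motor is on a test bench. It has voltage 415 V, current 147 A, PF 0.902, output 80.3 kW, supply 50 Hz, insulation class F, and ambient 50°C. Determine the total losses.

15 kW

P_in = √3·V·I·cosφ = 1.732×415×147×0.902 = 95306 W
P_out = 80300 W
Losses = P_in − P_out = 95306 − 80300 = 15006 W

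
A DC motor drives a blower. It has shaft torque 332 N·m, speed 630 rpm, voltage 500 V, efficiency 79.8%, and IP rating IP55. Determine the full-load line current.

54.9 A

ω = 2π×630/60 = 65.97 rad/s; P_out = τω = 332 × 65.97 = 21902 W
P_in = P_out / η = 21902 / 0.798 = 27446 W
I = P_in / V = 27446 / 500 = 54.9 A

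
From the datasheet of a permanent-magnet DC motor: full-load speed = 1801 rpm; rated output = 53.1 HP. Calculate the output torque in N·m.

P_out = 53.1 × 746 = 39613 W
ω = 2π × 1801/60 = 188.6 rad/s
τ = P_out/ω = 39613/188.6 = 210 N·m

210 N·m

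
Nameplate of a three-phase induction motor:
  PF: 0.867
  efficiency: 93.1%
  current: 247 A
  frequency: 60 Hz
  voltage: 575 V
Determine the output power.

P_in = √3·V·I·cosφ = 1.732 × 575 × 247 × 0.867 = 213271 W
P_out = η·P_in = 0.931 × 213271 = 198555 W

199 kW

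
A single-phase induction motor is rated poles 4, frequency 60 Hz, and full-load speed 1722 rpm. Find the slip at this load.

n_s = 120f/p = 120×60/4 = 1800 rpm
s = (n_s − n)/n_s = (1800 − 1722)/1800 = 0.0433

4.33 %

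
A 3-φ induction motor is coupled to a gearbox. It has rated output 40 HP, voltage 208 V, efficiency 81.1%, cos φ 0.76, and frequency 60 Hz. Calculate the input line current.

134 A

P_out = 40 × 746 = 29840 W
P_in = P_out / η = 29840 / 0.811 = 36794 W
I_L = P_in / (√3·V_L·cosφ) = 36794 / (1.732 × 208 × 0.76) = 134 A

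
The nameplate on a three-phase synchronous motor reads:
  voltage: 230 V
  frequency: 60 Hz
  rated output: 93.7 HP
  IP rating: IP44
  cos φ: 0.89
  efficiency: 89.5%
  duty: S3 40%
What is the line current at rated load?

220 A

P_out = 93.7 × 746 = 69900 W
P_in = P_out / η = 69900 / 0.895 = 78101 W
I_L = P_in / (√3·V_L·cosφ) = 78101 / (1.732 × 230 × 0.89) = 220 A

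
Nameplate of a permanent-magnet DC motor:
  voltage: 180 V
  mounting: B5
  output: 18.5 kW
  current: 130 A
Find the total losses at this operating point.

P_in = V·I = 180×130 = 23400 W
P_out = 18500 W
Losses = P_in − P_out = 23400 − 18500 = 4900 W

4.9 kW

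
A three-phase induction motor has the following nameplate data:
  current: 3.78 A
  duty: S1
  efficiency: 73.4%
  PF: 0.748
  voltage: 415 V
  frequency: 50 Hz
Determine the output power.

P_in = √3·V·I·cosφ = 1.732 × 415 × 3.78 × 0.748 = 2032 W
P_out = η·P_in = 0.734 × 2032 = 1491 W

1.49 kW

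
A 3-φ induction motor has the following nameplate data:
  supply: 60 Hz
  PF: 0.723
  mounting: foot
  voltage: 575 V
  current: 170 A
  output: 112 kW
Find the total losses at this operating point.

10.4 kW

P_in = √3·V·I·cosφ = 1.732×575×170×0.723 = 122406 W
P_out = 112000 W
Losses = P_in − P_out = 122406 − 112000 = 10406 W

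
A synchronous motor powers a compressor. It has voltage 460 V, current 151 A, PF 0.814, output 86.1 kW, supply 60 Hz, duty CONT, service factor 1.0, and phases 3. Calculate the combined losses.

11.8 kW

P_in = √3·V·I·cosφ = 1.732×460×151×0.814 = 97928 W
P_out = 86100 W
Losses = P_in − P_out = 97928 − 86100 = 11828 W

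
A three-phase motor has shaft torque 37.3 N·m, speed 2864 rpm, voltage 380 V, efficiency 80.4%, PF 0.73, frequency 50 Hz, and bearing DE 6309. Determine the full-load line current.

29 A

ω = 2π×2864/60 = 299.9 rad/s; P_out = τω = 37.3 × 299.9 = 11186 W
P_in = P_out / η = 11186 / 0.804 = 13913 W
I_L = P_in / (√3·V_L·cosφ) = 13913 / (1.732 × 380 × 0.73) = 29 A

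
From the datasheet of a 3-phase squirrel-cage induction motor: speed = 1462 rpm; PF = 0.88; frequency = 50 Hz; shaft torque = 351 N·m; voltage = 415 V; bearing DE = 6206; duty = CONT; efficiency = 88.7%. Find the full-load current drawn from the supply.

95.8 A

ω = 2π×1462/60 = 153.1 rad/s; P_out = τω = 351 × 153.1 = 53738 W
P_in = P_out / η = 53738 / 0.887 = 60584 W
I_L = P_in / (√3·V_L·cosφ) = 60584 / (1.732 × 415 × 0.88) = 95.8 A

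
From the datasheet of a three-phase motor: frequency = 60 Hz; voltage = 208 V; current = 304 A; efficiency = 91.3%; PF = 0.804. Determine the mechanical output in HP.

108 HP

P_in = √3·V·I·cosφ = 1.732 × 208 × 304 × 0.804 = 88052 W
P_out = η·P_in = 0.913 × 88052 = 80391 W
= 80391/746 = 108 HP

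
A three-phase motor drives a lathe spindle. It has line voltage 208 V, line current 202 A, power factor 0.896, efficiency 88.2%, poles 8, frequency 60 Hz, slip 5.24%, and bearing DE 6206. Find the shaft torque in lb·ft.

475 lb·ft

P_in = √3·V·I·cosφ = 1.732 × 208 × 202 × 0.896 = 65203 W
P_out = η·P_in = 0.882 × 65203 = 57509 W
n_s = 120×60/8 = 900 rpm; n = 900×(1−0.0524) = 853 rpm
ω = 2π×853/60 = 89.33 rad/s
τ = P_out/ω = 57509/89.33 = 643.8 N·m
In lb·ft: 643.8/1.356 = 475 lb·ft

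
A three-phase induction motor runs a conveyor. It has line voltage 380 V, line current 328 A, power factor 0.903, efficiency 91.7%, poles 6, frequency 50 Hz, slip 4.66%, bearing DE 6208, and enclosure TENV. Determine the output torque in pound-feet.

1320 lb·ft

P_in = √3·V·I·cosφ = 1.732 × 380 × 328 × 0.903 = 194936 W
P_out = η·P_in = 0.917 × 194936 = 178756 W
n_s = 120×50/6 = 1000 rpm; n = 1000×(1−0.0466) = 953 rpm
ω = 2π×953/60 = 99.8 rad/s
τ = P_out/ω = 178756/99.8 = 1791 N·m
In lb·ft: 1791/1.356 = 1320 lb·ft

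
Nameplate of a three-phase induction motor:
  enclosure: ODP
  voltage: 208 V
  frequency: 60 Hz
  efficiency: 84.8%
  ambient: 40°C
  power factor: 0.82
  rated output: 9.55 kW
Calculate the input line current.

P_out = 9.55 kW = 9550 W
P_in = P_out / η = 9550 / 0.848 = 11262 W
I_L = P_in / (√3·V_L·cosφ) = 11262 / (1.732 × 208 × 0.82) = 38.1 A

38.1 A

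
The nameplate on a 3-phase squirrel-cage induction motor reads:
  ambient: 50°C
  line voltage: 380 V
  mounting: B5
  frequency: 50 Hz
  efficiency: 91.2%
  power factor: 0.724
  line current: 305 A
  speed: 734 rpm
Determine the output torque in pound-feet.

1270 lb·ft

P_in = √3·V·I·cosφ = 1.732 × 380 × 305 × 0.724 = 145335 W
P_out = η·P_in = 0.912 × 145335 = 132546 W
n = 734 rpm
ω = 2π×734/60 = 76.86 rad/s
τ = P_out/ω = 132546/76.86 = 1725 N·m
In lb·ft: 1725/1.356 = 1270 lb·ft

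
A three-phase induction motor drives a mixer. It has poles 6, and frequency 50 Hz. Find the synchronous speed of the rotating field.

1000 rpm

n_s = 120f/p = 120×50/6 = 1000 rpm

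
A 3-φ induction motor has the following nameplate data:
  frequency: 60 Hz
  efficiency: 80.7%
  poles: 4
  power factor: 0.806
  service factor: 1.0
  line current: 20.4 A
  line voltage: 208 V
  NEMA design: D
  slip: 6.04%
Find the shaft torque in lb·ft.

P_in = √3·V·I·cosφ = 1.732 × 208 × 20.4 × 0.806 = 5923 W
P_out = η·P_in = 0.807 × 5923 = 4780 W
n_s = 120×60/4 = 1800 rpm; n = 1800×(1−0.0604) = 1691 rpm
ω = 2π×1691/60 = 177.1 rad/s
τ = P_out/ω = 4780/177.1 = 26.99 N·m
In lb·ft: 26.99/1.356 = 19.9 lb·ft

19.9 lb·ft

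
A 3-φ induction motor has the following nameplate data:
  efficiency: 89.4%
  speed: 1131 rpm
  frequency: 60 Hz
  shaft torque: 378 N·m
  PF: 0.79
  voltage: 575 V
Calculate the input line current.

ω = 2π×1131/60 = 118.4 rad/s; P_out = τω = 378 × 118.4 = 44755 W
P_in = P_out / η = 44755 / 0.894 = 50062 W
I_L = P_in / (√3·V_L·cosφ) = 50062 / (1.732 × 575 × 0.79) = 63.6 A

63.6 A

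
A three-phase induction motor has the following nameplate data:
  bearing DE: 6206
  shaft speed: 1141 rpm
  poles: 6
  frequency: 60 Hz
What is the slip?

n_s = 120f/p = 120×60/6 = 1200 rpm
s = (n_s − n)/n_s = (1200 − 1141)/1200 = 0.0492

4.92 %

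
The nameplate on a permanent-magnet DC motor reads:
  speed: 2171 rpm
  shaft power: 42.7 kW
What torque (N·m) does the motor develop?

ω = 2π × 2171/60 = 227.3 rad/s
τ = P/ω = 42700/227.3 = 188 N·m

188 N·m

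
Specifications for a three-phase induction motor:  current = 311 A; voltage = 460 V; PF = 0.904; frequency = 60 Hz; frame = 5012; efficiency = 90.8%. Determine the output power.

P_in = √3·V·I·cosφ = 1.732 × 460 × 311 × 0.904 = 223993 W
P_out = η·P_in = 0.908 × 223993 = 203386 W

203 kW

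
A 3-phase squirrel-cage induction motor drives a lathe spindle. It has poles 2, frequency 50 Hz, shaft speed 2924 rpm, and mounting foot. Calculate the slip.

n_s = 120f/p = 120×50/2 = 3000 rpm
s = (n_s − n)/n_s = (3000 − 2924)/3000 = 0.0253

2.5 %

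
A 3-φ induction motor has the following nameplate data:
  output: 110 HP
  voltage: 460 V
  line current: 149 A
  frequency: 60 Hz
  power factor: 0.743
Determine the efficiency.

P_out = 110 × 746 = 82060 W
P_in = √3·V_L·I_L·cosφ = 1.732 × 460 × 149 × 0.743 = 88202 W
η = P_out / P_in = 82060 / 88202 = 0.930 = 93.0%

93.0 %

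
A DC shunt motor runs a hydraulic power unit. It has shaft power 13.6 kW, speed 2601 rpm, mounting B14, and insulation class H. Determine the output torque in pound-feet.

ω = 2π × 2601/60 = 272.4 rad/s
τ = P/ω = 13600/272.4 = 49.93 N·m
In lb·ft: 49.93/1.356 = 36.8 lb·ft

36.8 lb·ft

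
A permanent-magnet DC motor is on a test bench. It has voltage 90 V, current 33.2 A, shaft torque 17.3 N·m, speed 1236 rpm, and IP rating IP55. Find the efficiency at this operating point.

74.9 %

ω = 2π × 1236/60 = 129.4 rad/s; P_out = τω = 17.3 × 129.4 = 2239 W
P_in = V·I = 90 × 33.2 = 2988 W
η = P_out / P_in = 2239 / 2988 = 0.749 = 74.9%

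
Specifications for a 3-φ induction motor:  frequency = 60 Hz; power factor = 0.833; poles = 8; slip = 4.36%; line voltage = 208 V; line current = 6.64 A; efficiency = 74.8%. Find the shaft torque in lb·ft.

P_in = √3·V·I·cosφ = 1.732 × 208 × 6.64 × 0.833 = 1993 W
P_out = η·P_in = 0.748 × 1993 = 1491 W
n_s = 120×60/8 = 900 rpm; n = 900×(1−0.0436) = 861 rpm
ω = 2π×861/60 = 90.16 rad/s
τ = P_out/ω = 1491/90.16 = 16.54 N·m
In lb·ft: 16.54/1.356 = 12.2 lb·ft

12.2 lb·ft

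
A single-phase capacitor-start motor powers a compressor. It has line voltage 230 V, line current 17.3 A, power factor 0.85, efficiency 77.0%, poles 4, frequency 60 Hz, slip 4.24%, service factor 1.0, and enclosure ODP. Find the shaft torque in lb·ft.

P_in = V·I·cosφ = 230 × 17.3 × 0.85 = 3382 W
P_out = η·P_in = 0.77 × 3382 = 2604 W
n_s = 120×60/4 = 1800 rpm; n = 1800×(1−0.0424) = 1724 rpm
ω = 2π×1724/60 = 180.5 rad/s
τ = P_out/ω = 2604/180.5 = 14.43 N·m
In lb·ft: 14.43/1.356 = 10.6 lb·ft

10.6 lb·ft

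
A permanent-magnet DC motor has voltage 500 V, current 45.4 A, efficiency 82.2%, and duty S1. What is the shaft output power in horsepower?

P_in = V·I = 500 × 45.4 = 22700 W
P_out = η·P_in = 0.822 × 22700 = 18659 W
= 18659/746 = 25 HP

25 HP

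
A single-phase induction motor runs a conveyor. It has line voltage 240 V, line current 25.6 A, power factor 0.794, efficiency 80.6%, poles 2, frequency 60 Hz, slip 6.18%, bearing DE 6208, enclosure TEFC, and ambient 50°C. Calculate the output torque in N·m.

11.1 N·m

P_in = V·I·cosφ = 240 × 25.6 × 0.794 = 4878 W
P_out = η·P_in = 0.806 × 4878 = 3932 W
n_s = 120×60/2 = 3600 rpm; n = 3600×(1−0.0618) = 3378 rpm
ω = 2π×3378/60 = 353.7 rad/s
τ = P_out/ω = 3932/353.7 = 11.1 N·m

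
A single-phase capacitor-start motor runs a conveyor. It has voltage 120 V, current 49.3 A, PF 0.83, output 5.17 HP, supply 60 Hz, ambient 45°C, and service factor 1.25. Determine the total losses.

1.05 kW

P_in = V·I·cosφ = 120×49.3×0.83 = 4910 W
P_out = 5.17×746 = 3857 W
Losses = P_in − P_out = 4910 − 3857 = 1053 W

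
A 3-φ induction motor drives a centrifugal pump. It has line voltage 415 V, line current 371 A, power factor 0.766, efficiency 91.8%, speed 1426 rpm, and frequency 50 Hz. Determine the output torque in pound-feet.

926 lb·ft

P_in = √3·V·I·cosφ = 1.732 × 415 × 371 × 0.766 = 204267 W
P_out = η·P_in = 0.918 × 204267 = 187517 W
n = 1426 rpm
ω = 2π×1426/60 = 149.3 rad/s
τ = P_out/ω = 187517/149.3 = 1256 N·m
In lb·ft: 1256/1.356 = 926 lb·ft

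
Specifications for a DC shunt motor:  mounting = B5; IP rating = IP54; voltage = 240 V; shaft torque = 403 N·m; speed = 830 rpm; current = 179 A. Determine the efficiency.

81.5 %

ω = 2π × 830/60 = 86.92 rad/s; P_out = τω = 403 × 86.92 = 35029 W
P_in = V·I = 240 × 179 = 42960 W
η = P_out / P_in = 35029 / 42960 = 0.815 = 81.5%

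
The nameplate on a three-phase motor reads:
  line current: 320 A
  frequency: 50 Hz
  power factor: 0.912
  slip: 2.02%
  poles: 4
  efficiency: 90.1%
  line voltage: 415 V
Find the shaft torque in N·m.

P_in = √3·V·I·cosφ = 1.732 × 415 × 320 × 0.912 = 209769 W
P_out = η·P_in = 0.901 × 209769 = 189002 W
n_s = 120×50/4 = 1500 rpm; n = 1500×(1−0.0202) = 1470 rpm
ω = 2π×1470/60 = 153.9 rad/s
τ = P_out/ω = 189002/153.9 = 1230 N·m

1230 N·m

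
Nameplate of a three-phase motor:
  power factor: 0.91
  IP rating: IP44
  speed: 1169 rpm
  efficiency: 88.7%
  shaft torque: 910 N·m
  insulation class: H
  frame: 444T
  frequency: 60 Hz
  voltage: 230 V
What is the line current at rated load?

ω = 2π×1169/60 = 122.4 rad/s; P_out = τω = 910 × 122.4 = 111384 W
P_in = P_out / η = 111384 / 0.887 = 125574 W
I_L = P_in / (√3·V_L·cosφ) = 125574 / (1.732 × 230 × 0.91) = 346 A

346 A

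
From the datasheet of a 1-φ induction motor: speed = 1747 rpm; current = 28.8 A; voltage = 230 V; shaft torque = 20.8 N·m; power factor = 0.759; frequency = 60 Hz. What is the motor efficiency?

75.7 %

ω = 2π × 1747/60 = 182.9 rad/s; P_out = τω = 20.8 × 182.9 = 3804 W
P_in = V·I·cosφ = 230 × 28.8 × 0.759 = 5028 W
η = P_out / P_in = 3804 / 5028 = 0.757 = 75.7%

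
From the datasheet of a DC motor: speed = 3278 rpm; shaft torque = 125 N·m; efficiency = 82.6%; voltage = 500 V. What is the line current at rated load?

ω = 2π×3278/60 = 343.3 rad/s; P_out = τω = 125 × 343.3 = 42913 W
P_in = P_out / η = 42913 / 0.826 = 51953 W
I = P_in / V = 51953 / 500 = 104 A

104 A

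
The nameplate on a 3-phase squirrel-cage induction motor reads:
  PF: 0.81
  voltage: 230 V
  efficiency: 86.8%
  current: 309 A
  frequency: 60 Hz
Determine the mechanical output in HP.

P_in = √3·V·I·cosφ = 1.732 × 230 × 309 × 0.81 = 99706 W
P_out = η·P_in = 0.868 × 99706 = 86545 W
= 86545/746 = 116 HP

116 HP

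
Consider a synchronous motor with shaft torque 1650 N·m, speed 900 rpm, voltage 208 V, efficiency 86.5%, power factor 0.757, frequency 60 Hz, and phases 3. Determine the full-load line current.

659 A

ω = 2π×900/60 = 94.25 rad/s; P_out = τω = 1650 × 94.25 = 155513 W
P_in = P_out / η = 155513 / 0.865 = 179784 W
I_L = P_in / (√3·V_L·cosφ) = 179784 / (1.732 × 208 × 0.757) = 659 A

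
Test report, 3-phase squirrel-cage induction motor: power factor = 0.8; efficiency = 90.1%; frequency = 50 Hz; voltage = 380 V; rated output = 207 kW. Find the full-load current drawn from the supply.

436 A

P_out = 207 kW = 207000 W
P_in = P_out / η = 207000 / 0.901 = 229745 W
I_L = P_in / (√3·V_L·cosφ) = 229745 / (1.732 × 380 × 0.8) = 436 A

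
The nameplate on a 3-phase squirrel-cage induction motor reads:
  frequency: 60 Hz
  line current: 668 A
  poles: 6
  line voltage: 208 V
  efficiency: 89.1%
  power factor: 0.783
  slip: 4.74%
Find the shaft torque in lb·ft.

P_in = √3·V·I·cosφ = 1.732 × 208 × 668 × 0.783 = 188430 W
P_out = η·P_in = 0.891 × 188430 = 167891 W
n_s = 120×60/6 = 1200 rpm; n = 1200×(1−0.0474) = 1143 rpm
ω = 2π×1143/60 = 119.7 rad/s
τ = P_out/ω = 167891/119.7 = 1403 N·m
In lb·ft: 1403/1.356 = 1030 lb·ft

1030 lb·ft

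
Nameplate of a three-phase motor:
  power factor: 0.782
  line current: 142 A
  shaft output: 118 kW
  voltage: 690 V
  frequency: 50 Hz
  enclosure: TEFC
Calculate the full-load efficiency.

P_out = 118 kW = 118000 W
P_in = √3·V_L·I_L·cosφ = 1.732 × 690 × 142 × 0.782 = 132706 W
η = P_out / P_in = 118000 / 132706 = 0.889 = 88.9%

88.9 %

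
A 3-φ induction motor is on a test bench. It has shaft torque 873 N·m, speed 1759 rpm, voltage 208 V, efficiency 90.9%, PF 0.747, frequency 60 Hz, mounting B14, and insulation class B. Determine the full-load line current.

ω = 2π×1759/60 = 184.2 rad/s; P_out = τω = 873 × 184.2 = 160807 W
P_in = P_out / η = 160807 / 0.909 = 176905 W
I_L = P_in / (√3·V_L·cosφ) = 176905 / (1.732 × 208 × 0.747) = 657 A

657 A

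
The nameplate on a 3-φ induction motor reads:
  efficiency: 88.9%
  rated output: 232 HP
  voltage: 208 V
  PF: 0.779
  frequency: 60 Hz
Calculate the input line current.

694 A

P_out = 232 × 746 = 173072 W
P_in = P_out / η = 173072 / 0.889 = 194682 W
I_L = P_in / (√3·V_L·cosφ) = 194682 / (1.732 × 208 × 0.779) = 694 A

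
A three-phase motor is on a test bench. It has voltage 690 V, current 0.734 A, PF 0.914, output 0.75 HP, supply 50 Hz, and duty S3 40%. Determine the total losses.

242 W

P_in = √3·V·I·cosφ = 1.732×690×0.734×0.914 = 802 W
P_out = 0.75×746 = 560 W
Losses = P_in − P_out = 802 − 560 = 242 W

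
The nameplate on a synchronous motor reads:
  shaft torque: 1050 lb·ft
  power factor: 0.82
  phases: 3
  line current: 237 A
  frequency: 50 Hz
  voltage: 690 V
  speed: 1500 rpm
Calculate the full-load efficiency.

96.3 %

τ = 1050 lb·ft × 1.356 = 1424 N·m
ω = 2π × 1500/60 = 157.1 rad/s; P_out = τω = 1424 × 157.1 = 223710 W
P_in = √3·V_L·I_L·cosφ = 1.732 × 690 × 237 × 0.82 = 232252 W
η = P_out / P_in = 223710 / 232252 = 0.963 = 96.3%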